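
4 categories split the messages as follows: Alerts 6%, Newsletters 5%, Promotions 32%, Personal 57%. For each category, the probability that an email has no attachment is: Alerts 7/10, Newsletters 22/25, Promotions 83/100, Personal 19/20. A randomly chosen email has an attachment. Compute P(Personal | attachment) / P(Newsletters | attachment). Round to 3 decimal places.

4.750

Taking complements, P(attachment | each) = Alerts 0.3, Newsletters 0.12, Promotions 0.17, Personal 0.05.
By Bayes' rule, posterior ∝ prior × likelihood:
  Alerts: 0.06 × 0.3 = 0.018
  Newsletters: 0.05 × 0.12 = 0.006
  Promotions: 0.32 × 0.17 = 0.0544
  Personal: 0.57 × 0.05 = 0.0285
Normalizing constant = 0.1069.
The ratio is 0.0285 / 0.006 (the normalizer cancels) = 4.750.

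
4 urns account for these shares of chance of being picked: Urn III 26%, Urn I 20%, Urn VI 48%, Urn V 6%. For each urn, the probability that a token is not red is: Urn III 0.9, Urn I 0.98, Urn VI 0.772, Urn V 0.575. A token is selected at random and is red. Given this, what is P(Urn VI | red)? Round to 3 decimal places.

Taking complements, P(red | each) = Urn III 0.1, Urn I 0.02, Urn VI 0.228, Urn V 0.425.
By Bayes' rule, posterior ∝ prior × likelihood:
  Urn III: 0.26 × 0.1 = 0.026
  Urn I: 0.2 × 0.02 = 0.004
  Urn VI: 0.48 × 0.228 = 0.10944
  Urn V: 0.06 × 0.425 = 0.0255
Total = 0.16494.
P(Urn VI | evidence) = 0.10944 / 0.16494 ≈ 0.664.

0.664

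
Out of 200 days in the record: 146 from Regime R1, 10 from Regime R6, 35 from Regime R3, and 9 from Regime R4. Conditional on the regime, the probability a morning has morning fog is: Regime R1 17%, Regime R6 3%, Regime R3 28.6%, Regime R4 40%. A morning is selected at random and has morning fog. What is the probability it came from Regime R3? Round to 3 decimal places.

Compute prior × likelihood for every hypothesis:
  Regime R1: 0.73 × 0.17 = 0.1241
  Regime R6: 0.05 × 0.03 = 0.0015
  Regime R3: 0.175 × 0.286 = 0.05005
  Regime R4: 0.045 × 0.4 = 0.018
Normalizing constant = 0.19365.
P(Regime R3 | evidence) = 0.05005 / 0.19365 ≈ 0.258.

0.258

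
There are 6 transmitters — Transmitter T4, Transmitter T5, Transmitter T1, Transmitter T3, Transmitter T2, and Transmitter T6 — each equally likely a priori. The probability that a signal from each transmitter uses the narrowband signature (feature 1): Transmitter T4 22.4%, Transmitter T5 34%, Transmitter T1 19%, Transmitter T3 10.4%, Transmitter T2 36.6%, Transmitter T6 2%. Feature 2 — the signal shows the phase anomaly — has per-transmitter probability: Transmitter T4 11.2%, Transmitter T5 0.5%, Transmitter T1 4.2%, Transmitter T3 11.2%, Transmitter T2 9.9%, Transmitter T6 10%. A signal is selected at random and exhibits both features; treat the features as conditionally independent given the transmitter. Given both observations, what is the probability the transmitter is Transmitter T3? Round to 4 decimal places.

0.1376

Since the prior is uniform, the posterior is proportional to the likelihood:
  Transmitter T4: 0.224 × 0.112 = 0.025088
  Transmitter T5: 0.34 × 0.005 = 0.0017
  Transmitter T1: 0.19 × 0.042 = 0.00798
  Transmitter T3: 0.104 × 0.112 = 0.011648
  Transmitter T2: 0.366 × 0.099 = 0.036234
  Transmitter T6: 0.02 × 0.1 = 0.002
Normalizing constant = 0.08465.
P(Transmitter T3 | evidence) = 0.011648 / 0.08465 ≈ 0.1376.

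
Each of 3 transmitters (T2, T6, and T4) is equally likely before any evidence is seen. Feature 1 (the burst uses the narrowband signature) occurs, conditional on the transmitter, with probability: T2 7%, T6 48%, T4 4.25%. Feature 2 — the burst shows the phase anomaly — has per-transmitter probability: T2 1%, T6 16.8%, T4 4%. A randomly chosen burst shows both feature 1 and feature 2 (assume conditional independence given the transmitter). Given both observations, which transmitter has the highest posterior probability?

With a uniform prior (1/3 each), posterior ∝ likelihood:
  T2: 0.07 × 0.01 = 0.0007
  T6: 0.48 × 0.168 = 0.08064
  T4: 0.0425 × 0.04 = 0.0017
Normalizing constant = 0.08304.
Largest term belongs to T6, so T6 is most probable.

T6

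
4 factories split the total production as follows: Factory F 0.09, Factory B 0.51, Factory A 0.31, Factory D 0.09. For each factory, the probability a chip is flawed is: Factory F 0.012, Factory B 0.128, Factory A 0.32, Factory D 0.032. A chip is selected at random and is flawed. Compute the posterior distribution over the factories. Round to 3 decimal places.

Factory F 0.006, Factory B 0.388, Factory A 0.589, Factory D 0.017

Unnormalized posteriors (prior × likelihood):
  Factory F: 0.09 × 0.012 = 0.00108
  Factory B: 0.51 × 0.128 = 0.06528
  Factory A: 0.31 × 0.32 = 0.0992
  Factory D: 0.09 × 0.032 = 0.00288
Sum = 0.16844.
P(Factory F | flawed) = 0.00108/0.16844 ≈ 0.006
P(Factory B | flawed) = 0.06528/0.16844 ≈ 0.388
P(Factory A | flawed) = 0.0992/0.16844 ≈ 0.589
P(Factory D | flawed) = 0.00288/0.16844 ≈ 0.017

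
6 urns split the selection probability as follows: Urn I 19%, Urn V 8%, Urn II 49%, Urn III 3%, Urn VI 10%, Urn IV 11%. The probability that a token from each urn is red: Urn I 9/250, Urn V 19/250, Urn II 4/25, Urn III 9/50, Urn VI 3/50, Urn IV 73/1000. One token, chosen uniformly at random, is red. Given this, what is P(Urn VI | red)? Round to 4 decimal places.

0.0542

Prior × likelihood for each hypothesis:
  Urn I: 0.19 × 0.036 = 0.00684
  Urn V: 0.08 × 0.076 = 0.00608
  Urn II: 0.49 × 0.16 = 0.0784
  Urn III: 0.03 × 0.18 = 0.0054
  Urn VI: 0.1 × 0.06 = 0.006
  Urn IV: 0.11 × 0.073 = 0.00803
Sum = 0.11075.
P(Urn VI | evidence) = 0.006 / 0.11075 ≈ 0.0542.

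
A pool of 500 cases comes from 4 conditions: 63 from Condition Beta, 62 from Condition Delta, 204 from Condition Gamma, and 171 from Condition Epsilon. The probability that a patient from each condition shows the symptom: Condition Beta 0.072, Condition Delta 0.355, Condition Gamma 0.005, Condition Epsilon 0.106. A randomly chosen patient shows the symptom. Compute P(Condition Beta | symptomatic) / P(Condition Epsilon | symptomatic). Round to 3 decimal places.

0.250

Prior × likelihood for each hypothesis:
  Condition Beta: 0.126 × 0.072 = 0.009072
  Condition Delta: 0.124 × 0.355 = 0.04402
  Condition Gamma: 0.408 × 0.005 = 0.00204
  Condition Epsilon: 0.342 × 0.106 = 0.036252
Normalizing constant = 0.091384.
The ratio is 0.009072 / 0.036252 (the normalizer cancels) = 0.250.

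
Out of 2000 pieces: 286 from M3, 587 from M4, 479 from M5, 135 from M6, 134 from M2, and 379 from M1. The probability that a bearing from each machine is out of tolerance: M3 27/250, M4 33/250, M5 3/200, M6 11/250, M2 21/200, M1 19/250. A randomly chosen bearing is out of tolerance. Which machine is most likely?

M4

Prior × likelihood for each hypothesis:
  M3: 0.143 × 0.108 = 0.015444
  M4: 0.2935 × 0.132 = 0.038742
  M5: 0.2395 × 0.015 = 0.0035925
  M6: 0.0675 × 0.044 = 0.00297
  M2: 0.067 × 0.105 = 0.007035
  M1: 0.1895 × 0.076 = 0.014402
Total = 0.0821855.
Largest term belongs to M4, so M4 is most probable.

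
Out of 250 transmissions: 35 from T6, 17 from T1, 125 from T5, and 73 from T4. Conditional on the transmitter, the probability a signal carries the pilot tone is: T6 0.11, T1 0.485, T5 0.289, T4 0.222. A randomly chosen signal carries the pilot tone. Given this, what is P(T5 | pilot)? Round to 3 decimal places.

0.561

Compute prior × likelihood for every hypothesis:
  T6: 0.14 × 0.11 = 0.0154
  T1: 0.068 × 0.485 = 0.03298
  T5: 0.5 × 0.289 = 0.1445
  T4: 0.292 × 0.222 = 0.064824
Total = 0.257704.
P(T5 | evidence) = 0.1445 / 0.257704 ≈ 0.561.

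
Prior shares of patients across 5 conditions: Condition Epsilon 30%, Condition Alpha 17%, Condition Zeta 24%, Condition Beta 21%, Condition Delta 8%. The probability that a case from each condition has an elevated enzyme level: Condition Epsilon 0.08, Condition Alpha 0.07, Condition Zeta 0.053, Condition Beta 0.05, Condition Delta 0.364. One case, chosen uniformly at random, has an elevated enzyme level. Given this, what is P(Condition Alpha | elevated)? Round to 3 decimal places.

0.135

Unnormalized posteriors (prior × likelihood):
  Condition Epsilon: 0.3 × 0.08 = 0.024
  Condition Alpha: 0.17 × 0.07 = 0.0119
  Condition Zeta: 0.24 × 0.053 = 0.01272
  Condition Beta: 0.21 × 0.05 = 0.0105
  Condition Delta: 0.08 × 0.364 = 0.02912
Sum = 0.08824.
P(Condition Alpha | evidence) = 0.0119 / 0.08824 ≈ 0.135.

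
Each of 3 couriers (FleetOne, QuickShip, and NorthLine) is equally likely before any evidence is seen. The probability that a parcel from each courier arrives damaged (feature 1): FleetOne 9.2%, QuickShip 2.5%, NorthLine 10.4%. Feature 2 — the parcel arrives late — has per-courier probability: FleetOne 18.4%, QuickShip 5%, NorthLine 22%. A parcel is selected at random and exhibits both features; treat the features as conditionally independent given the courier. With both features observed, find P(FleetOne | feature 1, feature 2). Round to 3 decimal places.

With a uniform prior (1/3 each), posterior ∝ likelihood:
  FleetOne: 0.092 × 0.184 = 0.016928
  QuickShip: 0.025 × 0.05 = 0.00125
  NorthLine: 0.104 × 0.22 = 0.02288
Normalizing constant = 0.041058.
P(FleetOne | evidence) = 0.016928 / 0.041058 ≈ 0.412.

0.412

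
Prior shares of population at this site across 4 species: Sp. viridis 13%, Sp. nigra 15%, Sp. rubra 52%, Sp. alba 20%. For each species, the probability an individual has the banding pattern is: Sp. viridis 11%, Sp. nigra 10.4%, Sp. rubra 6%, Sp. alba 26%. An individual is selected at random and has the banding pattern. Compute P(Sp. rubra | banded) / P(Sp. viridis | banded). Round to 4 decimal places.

Unnormalized posteriors (prior × likelihood):
  Sp. viridis: 0.13 × 0.11 = 0.0143
  Sp. nigra: 0.15 × 0.104 = 0.0156
  Sp. rubra: 0.52 × 0.06 = 0.0312
  Sp. alba: 0.2 × 0.26 = 0.052
Total = 0.1131.
The ratio is 0.0312 / 0.0143 (the normalizer cancels) = 2.1818.

2.1818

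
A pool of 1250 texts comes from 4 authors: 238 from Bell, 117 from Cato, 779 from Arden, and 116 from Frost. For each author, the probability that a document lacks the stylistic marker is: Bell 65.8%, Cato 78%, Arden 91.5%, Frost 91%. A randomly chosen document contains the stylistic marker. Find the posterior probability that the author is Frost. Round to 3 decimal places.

Taking complements, P(marker | each) = Bell 0.342, Cato 0.22, Arden 0.085, Frost 0.09.
Compute prior × likelihood for every hypothesis:
  Bell: 0.1904 × 0.342 = 0.0651168
  Cato: 0.0936 × 0.22 = 0.020592
  Arden: 0.6232 × 0.085 = 0.052972
  Frost: 0.0928 × 0.09 = 0.008352
Sum = 0.1470328.
P(Frost | evidence) = 0.008352 / 0.1470328 ≈ 0.057.

0.057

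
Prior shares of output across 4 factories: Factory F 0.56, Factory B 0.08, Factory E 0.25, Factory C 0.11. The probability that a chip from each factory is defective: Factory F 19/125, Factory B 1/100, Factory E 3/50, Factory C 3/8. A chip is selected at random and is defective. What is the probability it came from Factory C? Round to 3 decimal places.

0.290

Prior × likelihood for each hypothesis:
  Factory F: 0.56 × 0.152 = 0.08512
  Factory B: 0.08 × 0.01 = 0.0008
  Factory E: 0.25 × 0.06 = 0.015
  Factory C: 0.11 × 0.375 = 0.04125
Normalizing constant = 0.14217.
P(Factory C | evidence) = 0.04125 / 0.14217 ≈ 0.290.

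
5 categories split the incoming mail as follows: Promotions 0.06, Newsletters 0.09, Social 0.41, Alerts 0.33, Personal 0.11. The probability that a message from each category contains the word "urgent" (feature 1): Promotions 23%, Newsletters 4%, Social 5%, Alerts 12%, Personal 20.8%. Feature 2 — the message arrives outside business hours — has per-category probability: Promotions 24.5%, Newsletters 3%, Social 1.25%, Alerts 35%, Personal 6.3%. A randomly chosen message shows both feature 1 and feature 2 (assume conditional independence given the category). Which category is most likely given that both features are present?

Alerts

Prior × likelihood for each hypothesis:
  Promotions: 0.06 × 0.23 × 0.245 = 0.003381
  Newsletters: 0.09 × 0.04 × 0.03 = 0.000108
  Social: 0.41 × 0.05 × 0.0125 = 0.00025625
  Alerts: 0.33 × 0.12 × 0.35 = 0.01386
  Personal: 0.11 × 0.208 × 0.063 = 0.00144144
Total = 0.01904669.
Largest term belongs to Alerts, so Alerts is most probable.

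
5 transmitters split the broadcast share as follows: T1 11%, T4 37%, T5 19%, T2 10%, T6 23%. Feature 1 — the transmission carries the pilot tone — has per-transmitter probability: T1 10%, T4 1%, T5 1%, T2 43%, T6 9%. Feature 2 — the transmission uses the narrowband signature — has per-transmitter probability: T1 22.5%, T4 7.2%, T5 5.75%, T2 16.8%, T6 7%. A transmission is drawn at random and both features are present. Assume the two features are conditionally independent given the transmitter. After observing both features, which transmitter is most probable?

T2

Unnormalized posteriors (prior × likelihood):
  T1: 0.11 × 0.1 × 0.225 = 0.002475
  T4: 0.37 × 0.01 × 0.072 = 0.0002664
  T5: 0.19 × 0.01 × 0.0575 = 0.00010925
  T2: 0.1 × 0.43 × 0.168 = 0.007224
  T6: 0.23 × 0.09 × 0.07 = 0.001449
Sum = 0.01152365.
Largest term belongs to T2, so T2 is most probable.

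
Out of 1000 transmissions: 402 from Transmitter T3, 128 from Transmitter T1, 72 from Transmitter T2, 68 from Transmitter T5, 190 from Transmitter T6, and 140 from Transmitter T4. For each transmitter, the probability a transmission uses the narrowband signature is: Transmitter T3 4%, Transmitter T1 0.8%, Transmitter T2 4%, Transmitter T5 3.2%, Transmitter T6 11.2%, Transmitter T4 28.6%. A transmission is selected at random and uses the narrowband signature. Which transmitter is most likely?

Unnormalized posteriors (prior × likelihood):
  Transmitter T3: 0.402 × 0.04 = 0.01608
  Transmitter T1: 0.128 × 0.008 = 0.001024
  Transmitter T2: 0.072 × 0.04 = 0.00288
  Transmitter T5: 0.068 × 0.032 = 0.002176
  Transmitter T6: 0.19 × 0.112 = 0.02128
  Transmitter T4: 0.14 × 0.286 = 0.04004
Sum = 0.08348.
Largest term belongs to Transmitter T4, so Transmitter T4 is most probable.

Transmitter T4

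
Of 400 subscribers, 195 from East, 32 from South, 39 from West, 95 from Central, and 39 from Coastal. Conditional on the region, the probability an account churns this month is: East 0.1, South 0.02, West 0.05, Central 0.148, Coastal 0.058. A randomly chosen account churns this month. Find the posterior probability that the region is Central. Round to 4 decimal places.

0.3660

By Bayes' rule, posterior ∝ prior × likelihood:
  East: 0.4875 × 0.1 = 0.04875
  South: 0.08 × 0.02 = 0.0016
  West: 0.0975 × 0.05 = 0.004875
  Central: 0.2375 × 0.148 = 0.03515
  Coastal: 0.0975 × 0.058 = 0.005655
Normalizing constant = 0.09603.
P(Central | evidence) = 0.03515 / 0.09603 ≈ 0.3660.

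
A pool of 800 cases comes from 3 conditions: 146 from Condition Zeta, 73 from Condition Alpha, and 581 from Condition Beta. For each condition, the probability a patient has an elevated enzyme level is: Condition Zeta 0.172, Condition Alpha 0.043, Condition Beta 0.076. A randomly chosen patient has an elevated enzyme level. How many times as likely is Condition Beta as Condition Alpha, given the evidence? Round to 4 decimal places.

14.0669

Compute prior × likelihood for every hypothesis:
  Condition Zeta: 0.1825 × 0.172 = 0.03139
  Condition Alpha: 0.09125 × 0.043 = 0.00392375
  Condition Beta: 0.72625 × 0.076 = 0.055195
Normalizing constant = 0.09050875.
The ratio is 0.055195 / 0.00392375 (the normalizer cancels) = 14.0669.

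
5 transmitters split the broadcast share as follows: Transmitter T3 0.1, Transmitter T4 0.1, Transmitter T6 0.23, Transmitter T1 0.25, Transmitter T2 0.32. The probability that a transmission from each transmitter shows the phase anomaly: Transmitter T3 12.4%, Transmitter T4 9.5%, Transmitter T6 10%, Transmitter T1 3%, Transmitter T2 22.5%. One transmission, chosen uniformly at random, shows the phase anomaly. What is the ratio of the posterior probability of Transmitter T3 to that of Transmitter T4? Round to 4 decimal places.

Compute prior × likelihood for every hypothesis:
  Transmitter T3: 0.1 × 0.124 = 0.0124
  Transmitter T4: 0.1 × 0.095 = 0.0095
  Transmitter T6: 0.23 × 0.1 = 0.023
  Transmitter T1: 0.25 × 0.03 = 0.0075
  Transmitter T2: 0.32 × 0.225 = 0.072
Sum = 0.1244.
The ratio is 0.0124 / 0.0095 (the normalizer cancels) = 1.3053.

1.3053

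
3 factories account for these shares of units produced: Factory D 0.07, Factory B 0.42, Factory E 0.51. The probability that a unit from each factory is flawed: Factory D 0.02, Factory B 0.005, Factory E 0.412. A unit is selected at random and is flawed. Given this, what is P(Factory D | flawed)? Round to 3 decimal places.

Prior × likelihood for each hypothesis:
  Factory D: 0.07 × 0.02 = 0.0014
  Factory B: 0.42 × 0.005 = 0.0021
  Factory E: 0.51 × 0.412 = 0.21012
Sum = 0.21362.
P(Factory D | evidence) = 0.0014 / 0.21362 ≈ 0.007.

0.007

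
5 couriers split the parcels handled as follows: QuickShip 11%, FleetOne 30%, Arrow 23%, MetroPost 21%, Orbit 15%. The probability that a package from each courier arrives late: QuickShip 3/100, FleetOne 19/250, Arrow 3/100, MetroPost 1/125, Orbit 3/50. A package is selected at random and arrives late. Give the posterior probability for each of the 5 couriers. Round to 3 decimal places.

By Bayes' rule, posterior ∝ prior × likelihood:
  QuickShip: 0.11 × 0.03 = 0.0033
  FleetOne: 0.3 × 0.076 = 0.0228
  Arrow: 0.23 × 0.03 = 0.0069
  MetroPost: 0.21 × 0.008 = 0.00168
  Orbit: 0.15 × 0.06 = 0.009
Sum = 0.04368.
P(QuickShip | late) = 0.0033/0.04368 ≈ 0.076
P(FleetOne | late) = 0.0228/0.04368 ≈ 0.522
P(Arrow | late) = 0.0069/0.04368 ≈ 0.158
P(MetroPost | late) = 0.00168/0.04368 ≈ 0.038
P(Orbit | late) = 0.009/0.04368 ≈ 0.206
(Check: 0.076+0.522+0.158+0.038+0.206 = 1.000.)

QuickShip 0.076, FleetOne 0.522, Arrow 0.158, MetroPost 0.038, Orbit 0.206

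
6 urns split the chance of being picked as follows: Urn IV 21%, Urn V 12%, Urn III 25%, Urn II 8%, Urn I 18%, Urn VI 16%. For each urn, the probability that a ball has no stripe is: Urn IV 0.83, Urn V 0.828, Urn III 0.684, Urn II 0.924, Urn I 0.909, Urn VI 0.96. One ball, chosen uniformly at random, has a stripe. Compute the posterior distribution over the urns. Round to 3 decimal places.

Urn IV 0.217, Urn V 0.126, Urn III 0.481, Urn II 0.037, Urn I 0.100, Urn VI 0.039

Taking complements, P(striped | each) = Urn IV 0.17, Urn V 0.172, Urn III 0.316, Urn II 0.076, Urn I 0.091, Urn VI 0.04.
By Bayes' rule, posterior ∝ prior × likelihood:
  Urn IV: 0.21 × 0.17 = 0.0357
  Urn V: 0.12 × 0.172 = 0.02064
  Urn III: 0.25 × 0.316 = 0.079
  Urn II: 0.08 × 0.076 = 0.00608
  Urn I: 0.18 × 0.091 = 0.01638
  Urn VI: 0.16 × 0.04 = 0.0064
Sum = 0.1642.
P(Urn IV | striped) = 0.0357/0.1642 ≈ 0.217
P(Urn V | striped) = 0.02064/0.1642 ≈ 0.126
P(Urn III | striped) = 0.079/0.1642 ≈ 0.481
P(Urn II | striped) = 0.00608/0.1642 ≈ 0.037
P(Urn I | striped) = 0.01638/0.1642 ≈ 0.100
P(Urn VI | striped) = 0.0064/0.1642 ≈ 0.039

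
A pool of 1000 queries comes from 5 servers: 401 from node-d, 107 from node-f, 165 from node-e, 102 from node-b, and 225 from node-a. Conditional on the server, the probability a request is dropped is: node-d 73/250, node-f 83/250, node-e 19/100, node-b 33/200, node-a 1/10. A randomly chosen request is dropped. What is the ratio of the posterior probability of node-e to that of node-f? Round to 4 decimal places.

0.8825

Unnormalized posteriors (prior × likelihood):
  node-d: 0.401 × 0.292 = 0.117092
  node-f: 0.107 × 0.332 = 0.035524
  node-e: 0.165 × 0.19 = 0.03135
  node-b: 0.102 × 0.165 = 0.01683
  node-a: 0.225 × 0.1 = 0.0225
Total = 0.223296.
The ratio is 0.03135 / 0.035524 (the normalizer cancels) = 0.8825.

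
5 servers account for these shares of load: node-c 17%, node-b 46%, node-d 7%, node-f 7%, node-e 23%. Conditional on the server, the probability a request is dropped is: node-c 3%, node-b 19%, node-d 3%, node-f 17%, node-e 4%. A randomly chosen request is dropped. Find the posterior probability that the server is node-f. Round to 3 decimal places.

By Bayes' rule, posterior ∝ prior × likelihood:
  node-c: 0.17 × 0.03 = 0.0051
  node-b: 0.46 × 0.19 = 0.0874
  node-d: 0.07 × 0.03 = 0.0021
  node-f: 0.07 × 0.17 = 0.0119
  node-e: 0.23 × 0.04 = 0.0092
Total = 0.1157.
P(node-f | evidence) = 0.0119 / 0.1157 ≈ 0.103.

0.103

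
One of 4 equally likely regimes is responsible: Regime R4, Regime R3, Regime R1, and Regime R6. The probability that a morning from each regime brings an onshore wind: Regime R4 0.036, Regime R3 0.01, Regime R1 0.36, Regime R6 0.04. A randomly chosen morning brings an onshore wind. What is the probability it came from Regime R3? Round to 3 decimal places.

Since the prior is uniform, the posterior is proportional to the likelihood:
  Regime R4: 0.036
  Regime R3: 0.01
  Regime R1: 0.36
  Regime R6: 0.04
Sum = 0.446.
P(Regime R3 | evidence) = 0.01 / 0.446 ≈ 0.022.

0.022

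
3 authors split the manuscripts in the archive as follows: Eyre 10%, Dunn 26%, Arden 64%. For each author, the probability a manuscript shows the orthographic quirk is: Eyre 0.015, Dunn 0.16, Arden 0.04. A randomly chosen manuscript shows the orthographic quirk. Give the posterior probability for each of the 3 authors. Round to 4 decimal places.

Unnormalized posteriors (prior × likelihood):
  Eyre: 0.1 × 0.015 = 0.0015
  Dunn: 0.26 × 0.16 = 0.0416
  Arden: 0.64 × 0.04 = 0.0256
Total = 0.0687.
P(Eyre | quirk) = 0.0015/0.0687 ≈ 0.0218
P(Dunn | quirk) = 0.0416/0.0687 ≈ 0.6055
P(Arden | quirk) = 0.0256/0.0687 ≈ 0.3726

Eyre 0.0218, Dunn 0.6055, Arden 0.3726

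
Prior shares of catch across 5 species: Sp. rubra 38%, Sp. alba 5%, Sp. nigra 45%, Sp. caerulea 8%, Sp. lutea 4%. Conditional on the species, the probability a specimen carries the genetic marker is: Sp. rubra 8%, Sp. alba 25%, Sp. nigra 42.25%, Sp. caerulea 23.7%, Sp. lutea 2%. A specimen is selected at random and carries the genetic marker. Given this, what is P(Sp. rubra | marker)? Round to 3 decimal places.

0.120

Prior × likelihood for each hypothesis:
  Sp. rubra: 0.38 × 0.08 = 0.0304
  Sp. alba: 0.05 × 0.25 = 0.0125
  Sp. nigra: 0.45 × 0.4225 = 0.190125
  Sp. caerulea: 0.08 × 0.237 = 0.01896
  Sp. lutea: 0.04 × 0.02 = 0.0008
Sum = 0.252785.
P(Sp. rubra | evidence) = 0.0304 / 0.252785 ≈ 0.120.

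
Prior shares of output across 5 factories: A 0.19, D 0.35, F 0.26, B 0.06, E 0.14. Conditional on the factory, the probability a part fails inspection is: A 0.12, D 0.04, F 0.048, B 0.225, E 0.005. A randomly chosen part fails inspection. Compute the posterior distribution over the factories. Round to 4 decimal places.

Unnormalized posteriors (prior × likelihood):
  A: 0.19 × 0.12 = 0.0228
  D: 0.35 × 0.04 = 0.014
  F: 0.26 × 0.048 = 0.01248
  B: 0.06 × 0.225 = 0.0135
  E: 0.14 × 0.005 = 0.0007
Sum = 0.06348.
P(A | nonconforming) = 0.0228/0.06348 ≈ 0.3592
P(D | nonconforming) = 0.014/0.06348 ≈ 0.2205
P(F | nonconforming) = 0.01248/0.06348 ≈ 0.1966
P(B | nonconforming) = 0.0135/0.06348 ≈ 0.2127
P(E | nonconforming) = 0.0007/0.06348 ≈ 0.0110
(Check: 0.3592+0.2205+0.1966+0.2127+0.0110 = 1.0000.)

A 0.3592, D 0.2205, F 0.1966, B 0.2127, E 0.0110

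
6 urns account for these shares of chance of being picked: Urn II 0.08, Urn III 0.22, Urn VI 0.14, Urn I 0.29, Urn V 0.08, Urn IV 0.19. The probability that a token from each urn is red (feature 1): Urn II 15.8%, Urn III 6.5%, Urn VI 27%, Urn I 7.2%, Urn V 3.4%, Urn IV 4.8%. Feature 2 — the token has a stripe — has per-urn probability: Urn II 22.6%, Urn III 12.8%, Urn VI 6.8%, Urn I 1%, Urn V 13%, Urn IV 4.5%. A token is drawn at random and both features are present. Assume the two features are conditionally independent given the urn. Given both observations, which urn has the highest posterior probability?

Urn II

Compute prior × likelihood for every hypothesis:
  Urn II: 0.08 × 0.158 × 0.226 = 0.00285664
  Urn III: 0.22 × 0.065 × 0.128 = 0.0018304
  Urn VI: 0.14 × 0.27 × 0.068 = 0.0025704
  Urn I: 0.29 × 0.072 × 0.01 = 0.0002088
  Urn V: 0.08 × 0.034 × 0.13 = 0.0003536
  Urn IV: 0.19 × 0.048 × 0.045 = 0.0004104
Normalizing constant = 0.00823024.
Largest term belongs to Urn II, so Urn II is most probable.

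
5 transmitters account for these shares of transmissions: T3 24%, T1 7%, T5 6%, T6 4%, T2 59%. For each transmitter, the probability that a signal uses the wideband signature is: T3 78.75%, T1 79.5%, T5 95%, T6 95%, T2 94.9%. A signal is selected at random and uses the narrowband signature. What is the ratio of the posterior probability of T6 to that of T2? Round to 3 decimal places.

0.066

Taking complements, P(narrowband | each) = T3 0.2125, T1 0.205, T5 0.05, T6 0.05, T2 0.051.
By Bayes' rule, posterior ∝ prior × likelihood:
  T3: 0.24 × 0.2125 = 0.051
  T1: 0.07 × 0.205 = 0.01435
  T5: 0.06 × 0.05 = 0.003
  T6: 0.04 × 0.05 = 0.002
  T2: 0.59 × 0.051 = 0.03009
Normalizing constant = 0.10044.
The ratio is 0.002 / 0.03009 (the normalizer cancels) = 0.066.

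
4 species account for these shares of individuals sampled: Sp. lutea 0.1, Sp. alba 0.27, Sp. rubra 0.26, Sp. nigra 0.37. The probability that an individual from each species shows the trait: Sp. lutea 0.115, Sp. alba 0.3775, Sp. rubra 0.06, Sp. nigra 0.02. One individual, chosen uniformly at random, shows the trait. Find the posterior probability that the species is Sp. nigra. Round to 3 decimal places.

0.054

Prior × likelihood for each hypothesis:
  Sp. lutea: 0.1 × 0.115 = 0.0115
  Sp. alba: 0.27 × 0.3775 = 0.101925
  Sp. rubra: 0.26 × 0.06 = 0.0156
  Sp. nigra: 0.37 × 0.02 = 0.0074
Total = 0.136425.
P(Sp. nigra | evidence) = 0.0074 / 0.136425 ≈ 0.054.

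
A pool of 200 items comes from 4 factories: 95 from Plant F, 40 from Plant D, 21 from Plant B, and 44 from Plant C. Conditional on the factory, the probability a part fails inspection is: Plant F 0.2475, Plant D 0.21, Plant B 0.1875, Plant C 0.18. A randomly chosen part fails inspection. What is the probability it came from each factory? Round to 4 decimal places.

Unnormalized posteriors (prior × likelihood):
  Plant F: 0.475 × 0.2475 = 0.1175625
  Plant D: 0.2 × 0.21 = 0.042
  Plant B: 0.105 × 0.1875 = 0.0196875
  Plant C: 0.22 × 0.18 = 0.0396
Sum = 0.21885.
P(Plant F | nonconforming) = 0.1175625/0.21885 ≈ 0.5372
P(Plant D | nonconforming) = 0.042/0.21885 ≈ 0.1919
P(Plant B | nonconforming) = 0.0196875/0.21885 ≈ 0.0900
P(Plant C | nonconforming) = 0.0396/0.21885 ≈ 0.1809
(Check: 0.5372+0.1919+0.0900+0.1809 = 1.0000.)

Plant F 0.5372, Plant D 0.1919, Plant B 0.0900, Plant C 0.1809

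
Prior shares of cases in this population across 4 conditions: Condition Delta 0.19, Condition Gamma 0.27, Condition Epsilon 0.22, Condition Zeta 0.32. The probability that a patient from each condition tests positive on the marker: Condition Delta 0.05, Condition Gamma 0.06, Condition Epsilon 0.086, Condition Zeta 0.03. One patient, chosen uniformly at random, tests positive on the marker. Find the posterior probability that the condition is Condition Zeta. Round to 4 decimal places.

0.1771

Prior × likelihood for each hypothesis:
  Condition Delta: 0.19 × 0.05 = 0.0095
  Condition Gamma: 0.27 × 0.06 = 0.0162
  Condition Epsilon: 0.22 × 0.086 = 0.01892
  Condition Zeta: 0.32 × 0.03 = 0.0096
Sum = 0.05422.
P(Condition Zeta | evidence) = 0.0096 / 0.05422 ≈ 0.1771.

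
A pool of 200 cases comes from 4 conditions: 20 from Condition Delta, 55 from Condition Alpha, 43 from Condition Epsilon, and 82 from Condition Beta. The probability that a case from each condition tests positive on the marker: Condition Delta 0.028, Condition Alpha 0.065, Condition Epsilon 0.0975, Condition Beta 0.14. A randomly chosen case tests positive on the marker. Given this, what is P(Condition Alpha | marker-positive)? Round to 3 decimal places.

Compute prior × likelihood for every hypothesis:
  Condition Delta: 0.1 × 0.028 = 0.0028
  Condition Alpha: 0.275 × 0.065 = 0.017875
  Condition Epsilon: 0.215 × 0.0975 = 0.0209625
  Condition Beta: 0.41 × 0.14 = 0.0574
Normalizing constant = 0.0990375.
P(Condition Alpha | evidence) = 0.017875 / 0.0990375 ≈ 0.180.

0.180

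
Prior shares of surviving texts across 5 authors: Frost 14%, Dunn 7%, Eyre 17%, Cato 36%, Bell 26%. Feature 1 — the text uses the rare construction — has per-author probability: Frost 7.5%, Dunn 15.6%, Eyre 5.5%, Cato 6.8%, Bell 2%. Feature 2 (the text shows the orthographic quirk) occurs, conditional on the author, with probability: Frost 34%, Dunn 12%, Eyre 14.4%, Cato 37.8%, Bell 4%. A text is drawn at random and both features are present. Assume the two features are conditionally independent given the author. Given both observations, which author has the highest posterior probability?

By Bayes' rule, posterior ∝ prior × likelihood:
  Frost: 0.14 × 0.075 × 0.34 = 0.00357
  Dunn: 0.07 × 0.156 × 0.12 = 0.0013104
  Eyre: 0.17 × 0.055 × 0.144 = 0.0013464
  Cato: 0.36 × 0.068 × 0.378 = 0.00925344
  Bell: 0.26 × 0.02 × 0.04 = 0.000208
Total = 0.01568824.
Largest term belongs to Cato, so Cato is most probable.

Cato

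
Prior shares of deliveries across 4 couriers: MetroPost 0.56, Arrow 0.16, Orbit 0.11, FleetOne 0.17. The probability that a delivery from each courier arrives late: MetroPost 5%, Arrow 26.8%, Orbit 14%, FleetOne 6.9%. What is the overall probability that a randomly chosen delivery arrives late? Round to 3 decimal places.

By Bayes' rule, posterior ∝ prior × likelihood:
  MetroPost: 0.56 × 0.05 = 0.028
  Arrow: 0.16 × 0.268 = 0.04288
  Orbit: 0.11 × 0.14 = 0.0154
  FleetOne: 0.17 × 0.069 = 0.01173
P(late) = 0.028 + 0.04288 + 0.0154 + 0.01173 = 0.09801 → 0.098.

0.098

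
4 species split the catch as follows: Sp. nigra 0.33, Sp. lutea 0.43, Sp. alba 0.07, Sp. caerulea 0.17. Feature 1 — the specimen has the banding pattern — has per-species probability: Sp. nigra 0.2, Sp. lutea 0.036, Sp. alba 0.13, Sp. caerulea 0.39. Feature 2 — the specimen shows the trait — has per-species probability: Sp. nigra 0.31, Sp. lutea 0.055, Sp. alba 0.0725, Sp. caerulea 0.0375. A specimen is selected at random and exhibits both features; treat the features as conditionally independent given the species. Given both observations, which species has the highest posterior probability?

Compute prior × likelihood for every hypothesis:
  Sp. nigra: 0.33 × 0.2 × 0.31 = 0.02046
  Sp. lutea: 0.43 × 0.036 × 0.055 = 0.0008514
  Sp. alba: 0.07 × 0.13 × 0.0725 = 0.00065975
  Sp. caerulea: 0.17 × 0.39 × 0.0375 = 0.00248625
Total = 0.0244574.
Largest term belongs to Sp. nigra, so Sp. nigra is most probable.

Sp. nigra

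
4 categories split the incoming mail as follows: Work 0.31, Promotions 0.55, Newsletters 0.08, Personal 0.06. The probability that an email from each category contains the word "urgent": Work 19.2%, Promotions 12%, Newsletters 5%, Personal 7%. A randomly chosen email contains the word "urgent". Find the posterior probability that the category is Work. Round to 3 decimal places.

0.445

By Bayes' rule, posterior ∝ prior × likelihood:
  Work: 0.31 × 0.192 = 0.05952
  Promotions: 0.55 × 0.12 = 0.066
  Newsletters: 0.08 × 0.05 = 0.004
  Personal: 0.06 × 0.07 = 0.0042
Sum = 0.13372.
P(Work | evidence) = 0.05952 / 0.13372 ≈ 0.445.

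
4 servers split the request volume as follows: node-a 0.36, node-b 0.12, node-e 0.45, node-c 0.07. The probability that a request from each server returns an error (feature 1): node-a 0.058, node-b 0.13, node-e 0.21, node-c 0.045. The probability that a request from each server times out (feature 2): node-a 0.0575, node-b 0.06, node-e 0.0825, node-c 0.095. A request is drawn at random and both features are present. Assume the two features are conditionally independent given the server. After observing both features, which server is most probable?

node-e

Unnormalized posteriors (prior × likelihood):
  node-a: 0.36 × 0.058 × 0.0575 = 0.0012006
  node-b: 0.12 × 0.13 × 0.06 = 0.000936
  node-e: 0.45 × 0.21 × 0.0825 = 0.00779625
  node-c: 0.07 × 0.045 × 0.095 = 0.00029925
Total = 0.0102321.
Largest term belongs to node-e, so node-e is most probable.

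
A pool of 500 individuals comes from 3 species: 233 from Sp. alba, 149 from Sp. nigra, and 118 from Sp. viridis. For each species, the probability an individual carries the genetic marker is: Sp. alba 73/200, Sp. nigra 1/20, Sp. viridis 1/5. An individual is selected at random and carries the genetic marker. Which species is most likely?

Sp. alba

Compute prior × likelihood for every hypothesis:
  Sp. alba: 0.466 × 0.365 = 0.17009
  Sp. nigra: 0.298 × 0.05 = 0.0149
  Sp. viridis: 0.236 × 0.2 = 0.0472
Sum = 0.23219.
Largest term belongs to Sp. alba, so Sp. alba is most probable.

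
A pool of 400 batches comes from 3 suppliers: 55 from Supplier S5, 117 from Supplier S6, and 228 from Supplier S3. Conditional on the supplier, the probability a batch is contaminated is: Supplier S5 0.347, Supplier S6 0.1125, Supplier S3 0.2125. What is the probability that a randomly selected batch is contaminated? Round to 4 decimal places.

0.2017

By Bayes' rule, posterior ∝ prior × likelihood:
  Supplier S5: 0.1375 × 0.347 = 0.0477125
  Supplier S6: 0.2925 × 0.1125 = 0.03290625
  Supplier S3: 0.57 × 0.2125 = 0.121125
P(contaminated) = 0.0477125 + 0.03290625 + 0.121125 = 0.20174375 → 0.2017.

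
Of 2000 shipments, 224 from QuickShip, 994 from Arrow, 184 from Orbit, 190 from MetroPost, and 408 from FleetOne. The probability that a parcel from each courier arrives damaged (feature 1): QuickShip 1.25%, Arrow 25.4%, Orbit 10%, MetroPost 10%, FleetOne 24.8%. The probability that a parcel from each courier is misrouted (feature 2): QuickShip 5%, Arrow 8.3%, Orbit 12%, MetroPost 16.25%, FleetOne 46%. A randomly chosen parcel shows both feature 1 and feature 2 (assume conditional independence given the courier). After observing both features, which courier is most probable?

Unnormalized posteriors (prior × likelihood):
  QuickShip: 0.112 × 0.0125 × 0.05 = 0.00007
  Arrow: 0.497 × 0.254 × 0.083 = 0.010477754
  Orbit: 0.092 × 0.1 × 0.12 = 0.001104
  MetroPost: 0.095 × 0.1 × 0.1625 = 0.00154375
  FleetOne: 0.204 × 0.248 × 0.46 = 0.02327232
Total = 0.036467824.
Largest term belongs to FleetOne, so FleetOne is most probable.

FleetOne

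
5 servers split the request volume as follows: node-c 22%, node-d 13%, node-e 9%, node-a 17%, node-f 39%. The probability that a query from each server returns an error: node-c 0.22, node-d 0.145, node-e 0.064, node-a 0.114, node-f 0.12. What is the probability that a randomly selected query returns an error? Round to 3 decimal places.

0.139

Unnormalized posteriors (prior × likelihood):
  node-c: 0.22 × 0.22 = 0.0484
  node-d: 0.13 × 0.145 = 0.01885
  node-e: 0.09 × 0.064 = 0.00576
  node-a: 0.17 × 0.114 = 0.01938
  node-f: 0.39 × 0.12 = 0.0468
P(error) = 0.0484 + 0.01885 + 0.00576 + 0.01938 + 0.0468 = 0.13919 → 0.139.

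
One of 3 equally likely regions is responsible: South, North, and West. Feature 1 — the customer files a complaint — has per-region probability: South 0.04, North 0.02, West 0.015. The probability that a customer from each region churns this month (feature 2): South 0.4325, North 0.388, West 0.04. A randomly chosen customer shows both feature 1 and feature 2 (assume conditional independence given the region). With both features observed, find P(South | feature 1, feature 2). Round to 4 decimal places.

0.6742

Since the prior is uniform, the posterior is proportional to the likelihood:
  South: 0.04 × 0.4325 = 0.0173
  North: 0.02 × 0.388 = 0.00776
  West: 0.015 × 0.04 = 0.0006
Normalizing constant = 0.02566.
P(South | evidence) = 0.0173 / 0.02566 ≈ 0.6742.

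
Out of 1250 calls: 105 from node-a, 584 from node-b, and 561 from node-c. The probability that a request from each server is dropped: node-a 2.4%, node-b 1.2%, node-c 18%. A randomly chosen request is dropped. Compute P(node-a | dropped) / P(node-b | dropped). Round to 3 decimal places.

By Bayes' rule, posterior ∝ prior × likelihood:
  node-a: 0.084 × 0.024 = 0.002016
  node-b: 0.4672 × 0.012 = 0.0056064
  node-c: 0.4488 × 0.18 = 0.080784
Total = 0.0884064.
The ratio is 0.002016 / 0.0056064 (the normalizer cancels) = 0.360.

0.360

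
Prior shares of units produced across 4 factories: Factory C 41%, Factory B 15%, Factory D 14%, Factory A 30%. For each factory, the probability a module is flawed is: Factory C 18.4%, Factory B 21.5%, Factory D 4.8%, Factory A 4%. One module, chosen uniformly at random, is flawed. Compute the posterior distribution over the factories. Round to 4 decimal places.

Factory C 0.5968, Factory B 0.2551, Factory D 0.0532, Factory A 0.0949

By Bayes' rule, posterior ∝ prior × likelihood:
  Factory C: 0.41 × 0.184 = 0.07544
  Factory B: 0.15 × 0.215 = 0.03225
  Factory D: 0.14 × 0.048 = 0.00672
  Factory A: 0.3 × 0.04 = 0.012
Total = 0.12641.
P(Factory C | flawed) = 0.07544/0.12641 ≈ 0.5968
P(Factory B | flawed) = 0.03225/0.12641 ≈ 0.2551
P(Factory D | flawed) = 0.00672/0.12641 ≈ 0.0532
P(Factory A | flawed) = 0.012/0.12641 ≈ 0.0949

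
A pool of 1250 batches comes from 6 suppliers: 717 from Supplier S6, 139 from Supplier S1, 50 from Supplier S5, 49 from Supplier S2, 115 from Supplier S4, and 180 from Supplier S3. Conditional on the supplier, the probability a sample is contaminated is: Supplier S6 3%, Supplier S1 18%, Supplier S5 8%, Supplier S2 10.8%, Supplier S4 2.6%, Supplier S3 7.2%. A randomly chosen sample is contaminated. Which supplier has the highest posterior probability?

By Bayes' rule, posterior ∝ prior × likelihood:
  Supplier S6: 0.5736 × 0.03 = 0.017208
  Supplier S1: 0.1112 × 0.18 = 0.020016
  Supplier S5: 0.04 × 0.08 = 0.0032
  Supplier S2: 0.0392 × 0.108 = 0.0042336
  Supplier S4: 0.092 × 0.026 = 0.002392
  Supplier S3: 0.144 × 0.072 = 0.010368
Sum = 0.0574176.
Largest term belongs to Supplier S1, so Supplier S1 is most probable.

Supplier S1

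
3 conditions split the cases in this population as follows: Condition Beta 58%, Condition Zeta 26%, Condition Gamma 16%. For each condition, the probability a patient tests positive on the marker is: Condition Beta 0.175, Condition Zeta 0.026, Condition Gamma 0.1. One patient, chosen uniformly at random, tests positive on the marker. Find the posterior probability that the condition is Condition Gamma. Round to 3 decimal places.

Prior × likelihood for each hypothesis:
  Condition Beta: 0.58 × 0.175 = 0.1015
  Condition Zeta: 0.26 × 0.026 = 0.00676
  Condition Gamma: 0.16 × 0.1 = 0.016
Sum = 0.12426.
P(Condition Gamma | evidence) = 0.016 / 0.12426 ≈ 0.129.

0.129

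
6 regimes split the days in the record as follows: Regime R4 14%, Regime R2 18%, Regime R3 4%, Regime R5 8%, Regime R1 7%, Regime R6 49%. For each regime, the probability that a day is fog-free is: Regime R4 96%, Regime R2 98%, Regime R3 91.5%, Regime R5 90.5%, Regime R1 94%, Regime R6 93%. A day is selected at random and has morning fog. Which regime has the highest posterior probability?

Regime R6

Taking complements, P(fog | each) = Regime R4 0.04, Regime R2 0.02, Regime R3 0.085, Regime R5 0.095, Regime R1 0.06, Regime R6 0.07.
Unnormalized posteriors (prior × likelihood):
  Regime R4: 0.14 × 0.04 = 0.0056
  Regime R2: 0.18 × 0.02 = 0.0036
  Regime R3: 0.04 × 0.085 = 0.0034
  Regime R5: 0.08 × 0.095 = 0.0076
  Regime R1: 0.07 × 0.06 = 0.0042
  Regime R6: 0.49 × 0.07 = 0.0343
Normalizing constant = 0.0587.
Largest term belongs to Regime R6, so Regime R6 is most probable.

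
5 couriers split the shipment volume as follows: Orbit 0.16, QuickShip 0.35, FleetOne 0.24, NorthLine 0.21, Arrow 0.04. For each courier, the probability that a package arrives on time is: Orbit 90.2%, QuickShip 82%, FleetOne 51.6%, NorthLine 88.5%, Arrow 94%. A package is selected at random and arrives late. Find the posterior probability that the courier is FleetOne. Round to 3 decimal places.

Taking complements, P(late | each) = Orbit 0.098, QuickShip 0.18, FleetOne 0.484, NorthLine 0.115, Arrow 0.06.
Prior × likelihood for each hypothesis:
  Orbit: 0.16 × 0.098 = 0.01568
  QuickShip: 0.35 × 0.18 = 0.063
  FleetOne: 0.24 × 0.484 = 0.11616
  NorthLine: 0.21 × 0.115 = 0.02415
  Arrow: 0.04 × 0.06 = 0.0024
Total = 0.22139.
P(FleetOne | evidence) = 0.11616 / 0.22139 ≈ 0.525.

0.525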